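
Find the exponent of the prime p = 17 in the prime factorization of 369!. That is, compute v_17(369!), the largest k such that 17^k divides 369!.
v_17(369!) = 22

Legendre's formula: v_p(n!) = Σ_{k ≥ 1} ⌊n / p^k⌋. For p = 17, n = 369, the terms are:
  ⌊369/17^1⌋ = ⌊369/17⌋ = 21
  ⌊369/17^2⌋ = ⌊369/289⌋ = 1
(the next term ⌊369/17^3⌋ = 0, terminating the sum). Summing: v_17(369!) = 21 + 1 = 22.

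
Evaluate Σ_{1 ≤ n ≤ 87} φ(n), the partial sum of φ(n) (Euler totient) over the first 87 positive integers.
Σ_{n ≤ 87} φ(n) = 2328

Compute φ(n) for each 1 ≤ n ≤ 87: φ(1) = 1, φ(2) = 1, φ(3) = 2, φ(4) = 2, φ(5) = 4, φ(6) = 2, φ(7) = 6, φ(8) = 4, φ(9) = 6, φ(10) = 4, φ(11) = 10, φ(12) = 4, φ(13) = 12, φ(14) = 6, φ(15) = 8, φ(16) = 8, φ(17) = 16, φ(18) = 6, φ(19) = 18, φ(20) = 8, φ(21) = 12, φ(22) = 10, φ(23) = 22, φ(24) = 8, φ(25) = 20, φ(26) = 12, φ(27) = 18, φ(28) = 12, φ(29) = 28, φ(30) = 8, φ(31) = 30, φ(32) = 16, φ(33) = 20, φ(34) = 16, φ(35) = 24, φ(36) = 12, φ(37) = 36, φ(38) = 18, φ(39) = 24, φ(40) = 16, φ(41) = 40, φ(42) = 12, φ(43) = 42, φ(44) = 20, φ(45) = 24, φ(46) = 22, φ(47) = 46, φ(48) = 16, φ(49) = 42, φ(50) = 20, φ(51) = 32, φ(52) = 24, φ(53) = 52, φ(54) = 18, φ(55) = 40, φ(56) = 24, φ(57) = 36, φ(58) = 28, φ(59) = 58, φ(60) = 16, φ(61) = 60, φ(62) = 30, φ(63) = 36, φ(64) = 32, φ(65) = 48, φ(66) = 20, φ(67) = 66, φ(68) = 32, φ(69) = 44, φ(70) = 24, φ(71) = 70, φ(72) = 24, φ(73) = 72, φ(74) = 36, φ(75) = 40, φ(76) = 36, φ(77) = 60, φ(78) = 24, φ(79) = 78, φ(80) = 32, φ(81) = 54, φ(82) = 40, φ(83) = 82, φ(84) = 24, φ(85) = 64, φ(86) = 42, φ(87) = 56. Summing all 87 values: 2328. (Average order: Σ_{n ≤ x} φ(n) ~ (3/π²) x². For x = 87, (3/π²)·87² ≈ 2300.70.)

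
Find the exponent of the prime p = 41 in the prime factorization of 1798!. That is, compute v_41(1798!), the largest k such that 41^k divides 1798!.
v_41(1798!) = 44

Legendre's formula: v_p(n!) = Σ_{k ≥ 1} ⌊n / p^k⌋. For p = 41, n = 1798, the terms are:
  ⌊1798/41^1⌋ = ⌊1798/41⌋ = 43
  ⌊1798/41^2⌋ = ⌊1798/1681⌋ = 1
(the next term ⌊1798/41^3⌋ = 0, terminating the sum). Summing: v_41(1798!) = 43 + 1 = 44.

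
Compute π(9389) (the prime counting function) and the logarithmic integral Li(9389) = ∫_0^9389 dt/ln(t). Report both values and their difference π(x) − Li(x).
π(9389) = 1160;  Li(9389) ≈ 1179.57;  π(x) − Li(x) ≈ -19.57.

Direct count of primes ≤ 9389 gives π(9389) = 1160. Numerical evaluation of the logarithmic integral gives Li(9389) ≈ 1179.57. The difference π(x) − Li(x) ≈ -19.57 is typically negative for small/moderate x (Li(x) overestimates), though Littlewood's theorem shows this sign changes infinitely often.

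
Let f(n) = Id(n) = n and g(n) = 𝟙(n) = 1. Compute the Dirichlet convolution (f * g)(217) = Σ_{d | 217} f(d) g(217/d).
(Id * 𝟙)(217) = 256

Divisors of 217: [1, 7, 31, 217]. For each d | 217:
  d = 1: Id(1) · 𝟙(217/1) = 1 · 1 = 1
  d = 7: Id(7) · 𝟙(217/7) = 7 · 1 = 7
  d = 31: Id(31) · 𝟙(217/31) = 31 · 1 = 31
  d = 217: Id(217) · 𝟙(217/217) = 217 · 1 = 217
Summing: (Id * 𝟙)(217) = 1 + 7 + 31 + 217 = 256.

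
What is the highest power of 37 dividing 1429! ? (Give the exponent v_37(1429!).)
v_37(1429!) = 39

Legendre's formula: v_p(n!) = Σ_{k ≥ 1} ⌊n / p^k⌋. For p = 37, n = 1429, the terms are:
  ⌊1429/37^1⌋ = ⌊1429/37⌋ = 38
  ⌊1429/37^2⌋ = ⌊1429/1369⌋ = 1
(the next term ⌊1429/37^3⌋ = 0, terminating the sum). Summing: v_37(1429!) = 38 + 1 = 39.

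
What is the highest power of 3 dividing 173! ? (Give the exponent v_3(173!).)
v_3(173!) = 84

Legendre's formula: v_p(n!) = Σ_{k ≥ 1} ⌊n / p^k⌋. For p = 3, n = 173, the terms are:
  ⌊173/3^1⌋ = ⌊173/3⌋ = 57
  ⌊173/3^2⌋ = ⌊173/9⌋ = 19
  ⌊173/3^3⌋ = ⌊173/27⌋ = 6
  ⌊173/3^4⌋ = ⌊173/81⌋ = 2
(the next term ⌊173/3^5⌋ = 0, terminating the sum). Summing: v_3(173!) = 57 + 19 + 6 + 2 = 84.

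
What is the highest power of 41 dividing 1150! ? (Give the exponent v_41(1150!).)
v_41(1150!) = 28

Legendre's formula: v_p(n!) = Σ_{k ≥ 1} ⌊n / p^k⌋. For p = 41, n = 1150, the terms are:
  ⌊1150/41^1⌋ = ⌊1150/41⌋ = 28
(the next term ⌊1150/41^2⌋ = 0, terminating the sum). Summing: v_41(1150!) = 28 = 28.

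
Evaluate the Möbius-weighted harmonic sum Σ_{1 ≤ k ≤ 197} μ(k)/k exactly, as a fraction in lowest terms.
Σ μ(k)/k = -10619956756869560313065816620548852142822454316540788251493888218559666579195/412585138412243404033282153204433423786722919328407878608465087271542530344602

Values of μ(k) for 1 ≤ k ≤ 197: μ(1) = 1, μ(2) = -1, μ(3) = -1, μ(5) = -1, μ(6) = 1, μ(7) = -1, μ(10) = 1, μ(11) = -1, μ(13) = -1, μ(14) = 1, μ(15) = 1, μ(17) = -1, μ(19) = -1, μ(21) = 1, μ(22) = 1, μ(23) = -1, μ(26) = 1, μ(29) = -1, μ(30) = -1, μ(31) = -1, μ(33) = 1, μ(34) = 1, μ(35) = 1, μ(37) = -1, μ(38) = 1, μ(39) = 1, μ(41) = -1, μ(42) = -1, μ(43) = -1, μ(46) = 1, μ(47) = -1, μ(51) = 1, μ(53) = -1, μ(55) = 1, μ(57) = 1, μ(58) = 1, μ(59) = -1, μ(61) = -1, μ(62) = 1, μ(65) = 1, μ(66) = -1, μ(67) = -1, μ(69) = 1, μ(70) = -1, μ(71) = -1, μ(73) = -1, μ(74) = 1, μ(77) = 1, μ(78) = -1, μ(79) = -1, μ(82) = 1, μ(83) = -1, μ(85) = 1, μ(86) = 1, μ(87) = 1, μ(89) = -1, μ(91) = 1, μ(93) = 1, μ(94) = 1, μ(95) = 1, μ(97) = -1, μ(101) = -1, μ(102) = -1, μ(103) = -1, μ(105) = -1, μ(106) = 1, μ(107) = -1, μ(109) = -1, μ(110) = -1, μ(111) = 1, μ(113) = -1, μ(114) = -1, μ(115) = 1, μ(118) = 1, μ(119) = 1, μ(122) = 1, μ(123) = 1, μ(127) = -1, μ(129) = 1, μ(130) = -1, μ(131) = -1, μ(133) = 1, μ(134) = 1, μ(137) = -1, μ(138) = -1, μ(139) = -1, μ(141) = 1, μ(142) = 1, μ(143) = 1, μ(145) = 1, μ(146) = 1, μ(149) = -1, μ(151) = -1, μ(154) = -1, μ(155) = 1, μ(157) = -1, μ(158) = 1, μ(159) = 1, μ(161) = 1, μ(163) = -1, μ(165) = -1, μ(166) = 1, μ(167) = -1, μ(170) = -1, μ(173) = -1, μ(174) = -1, μ(177) = 1, μ(178) = 1, μ(179) = -1, μ(181) = -1, μ(182) = -1, μ(183) = 1, μ(185) = 1, μ(186) = -1, μ(187) = 1, μ(190) = -1, μ(191) = -1, μ(193) = -1, μ(194) = 1, μ(195) = -1, μ(197) = -1, with μ = 0 on non-squarefree integers. Summing μ(k)/k for k where μ(k) ≠ 0 gives -10619956756869560313065816620548852142822454316540788251493888218559666579195/412585138412243404033282153204433423786722919328407878608465087271542530344602 ≈ -0.0257. (PNT ⟺ this sum → 0 as n → ∞.)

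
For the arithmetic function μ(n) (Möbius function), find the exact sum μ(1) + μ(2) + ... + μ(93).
Σ_{n ≤ 93} μ(n) = 0

Compute μ(n) for each 1 ≤ n ≤ 93: μ(1) = 1, μ(2) = -1, μ(3) = -1, μ(4) = 0, μ(5) = -1, μ(6) = 1, μ(7) = -1, μ(8) = 0, μ(9) = 0, μ(10) = 1, μ(11) = -1, μ(12) = 0, μ(13) = -1, μ(14) = 1, μ(15) = 1, μ(16) = 0, μ(17) = -1, μ(18) = 0, μ(19) = -1, μ(20) = 0, μ(21) = 1, μ(22) = 1, μ(23) = -1, μ(24) = 0, μ(25) = 0, μ(26) = 1, μ(27) = 0, μ(28) = 0, μ(29) = -1, μ(30) = -1, μ(31) = -1, μ(32) = 0, μ(33) = 1, μ(34) = 1, μ(35) = 1, μ(36) = 0, μ(37) = -1, μ(38) = 1, μ(39) = 1, μ(40) = 0, μ(41) = -1, μ(42) = -1, μ(43) = -1, μ(44) = 0, μ(45) = 0, μ(46) = 1, μ(47) = -1, μ(48) = 0, μ(49) = 0, μ(50) = 0, μ(51) = 1, μ(52) = 0, μ(53) = -1, μ(54) = 0, μ(55) = 1, μ(56) = 0, μ(57) = 1, μ(58) = 1, μ(59) = -1, μ(60) = 0, μ(61) = -1, μ(62) = 1, μ(63) = 0, μ(64) = 0, μ(65) = 1, μ(66) = -1, μ(67) = -1, μ(68) = 0, μ(69) = 1, μ(70) = -1, μ(71) = -1, μ(72) = 0, μ(73) = -1, μ(74) = 1, μ(75) = 0, μ(76) = 0, μ(77) = 1, μ(78) = -1, μ(79) = -1, μ(80) = 0, μ(81) = 0, μ(82) = 1, μ(83) = -1, μ(84) = 0, μ(85) = 1, μ(86) = 1, μ(87) = 1, μ(88) = 0, μ(89) = -1, μ(90) = 0, μ(91) = 1, μ(92) = 0, μ(93) = 1. Summing all 93 values: 0. (Mertens function M(x) = Σ_{n ≤ x} μ(n); on average M(x) should be small (PNT ⟺ M(x) = o(x)).)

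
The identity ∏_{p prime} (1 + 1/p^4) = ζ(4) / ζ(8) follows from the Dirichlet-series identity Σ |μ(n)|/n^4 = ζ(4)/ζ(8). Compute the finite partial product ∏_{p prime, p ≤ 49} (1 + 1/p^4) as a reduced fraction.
∏ = 47811026860845170938198805915402199301066734558460286583378224128/44354583229145063659978971326989541656878007876738536067589135625

The primes p ≤ 49 are [2, 3, 5, 7, 11, 13, 17, 19, 23, 29, 31, 37, 41, 43, 47]. For each, (1 + 1/p^4) = (p^4 + 1)/p^4. Multiplying these fractions over p ∈ [2, 3, 5, 7, 11, 13, 17, 19, 23, 29, 31, 37, 41, 43, 47] gives 47811026860845170938198805915402199301066734558460286583378224128/44354583229145063659978971326989541656878007876738536067589135625. (In the limit P → ∞ this tends to ζ(4)/ζ(8).)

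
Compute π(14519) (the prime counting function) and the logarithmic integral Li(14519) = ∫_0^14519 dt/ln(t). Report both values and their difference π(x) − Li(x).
π(14519) = 1700;  Li(14519) ≈ 1726.52;  π(x) − Li(x) ≈ -26.52.

Direct count of primes ≤ 14519 gives π(14519) = 1700. Numerical evaluation of the logarithmic integral gives Li(14519) ≈ 1726.52. The difference π(x) − Li(x) ≈ -26.52 is typically negative for small/moderate x (Li(x) overestimates), though Littlewood's theorem shows this sign changes infinitely often.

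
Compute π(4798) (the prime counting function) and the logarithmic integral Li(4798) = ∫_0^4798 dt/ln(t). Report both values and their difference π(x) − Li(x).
π(4798) = 645;  Li(4798) ≈ 660.51;  π(x) − Li(x) ≈ -15.51.

Direct count of primes ≤ 4798 gives π(4798) = 645. Numerical evaluation of the logarithmic integral gives Li(4798) ≈ 660.51. The difference π(x) − Li(x) ≈ -15.51 is typically negative for small/moderate x (Li(x) overestimates), though Littlewood's theorem shows this sign changes infinitely often.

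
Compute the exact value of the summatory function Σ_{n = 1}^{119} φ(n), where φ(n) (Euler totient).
Σ_{n ≤ 119} φ(n) = 4354

Compute φ(n) for each 1 ≤ n ≤ 119: φ(1) = 1, φ(2) = 1, φ(3) = 2, φ(4) = 2, φ(5) = 4, φ(6) = 2, φ(7) = 6, φ(8) = 4, φ(9) = 6, φ(10) = 4, φ(11) = 10, φ(12) = 4, φ(13) = 12, φ(14) = 6, φ(15) = 8, φ(16) = 8, φ(17) = 16, φ(18) = 6, φ(19) = 18, φ(20) = 8, φ(21) = 12, φ(22) = 10, φ(23) = 22, φ(24) = 8, φ(25) = 20, φ(26) = 12, φ(27) = 18, φ(28) = 12, φ(29) = 28, φ(30) = 8, φ(31) = 30, φ(32) = 16, φ(33) = 20, φ(34) = 16, φ(35) = 24, φ(36) = 12, φ(37) = 36, φ(38) = 18, φ(39) = 24, φ(40) = 16, φ(41) = 40, φ(42) = 12, φ(43) = 42, φ(44) = 20, φ(45) = 24, φ(46) = 22, φ(47) = 46, φ(48) = 16, φ(49) = 42, φ(50) = 20, φ(51) = 32, φ(52) = 24, φ(53) = 52, φ(54) = 18, φ(55) = 40, φ(56) = 24, φ(57) = 36, φ(58) = 28, φ(59) = 58, φ(60) = 16, φ(61) = 60, φ(62) = 30, φ(63) = 36, φ(64) = 32, φ(65) = 48, φ(66) = 20, φ(67) = 66, φ(68) = 32, φ(69) = 44, φ(70) = 24, φ(71) = 70, φ(72) = 24, φ(73) = 72, φ(74) = 36, φ(75) = 40, φ(76) = 36, φ(77) = 60, φ(78) = 24, φ(79) = 78, φ(80) = 32, φ(81) = 54, φ(82) = 40, φ(83) = 82, φ(84) = 24, φ(85) = 64, φ(86) = 42, φ(87) = 56, φ(88) = 40, φ(89) = 88, φ(90) = 24, φ(91) = 72, φ(92) = 44, φ(93) = 60, φ(94) = 46, φ(95) = 72, φ(96) = 32, φ(97) = 96, φ(98) = 42, φ(99) = 60, φ(100) = 40, φ(101) = 100, φ(102) = 32, φ(103) = 102, φ(104) = 48, φ(105) = 48, φ(106) = 52, φ(107) = 106, φ(108) = 36, φ(109) = 108, φ(110) = 40, φ(111) = 72, φ(112) = 48, φ(113) = 112, φ(114) = 36, φ(115) = 88, φ(116) = 56, φ(117) = 72, φ(118) = 58, φ(119) = 96. Summing all 119 values: 4354. (Average order: Σ_{n ≤ x} φ(n) ~ (3/π²) x². For x = 119, (3/π²)·119² ≈ 4304.43.)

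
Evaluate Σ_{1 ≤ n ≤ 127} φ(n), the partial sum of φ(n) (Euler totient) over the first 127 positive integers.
Σ_{n ≤ 127} φ(n) = 4958

Compute φ(n) for each 1 ≤ n ≤ 127: φ(1) = 1, φ(2) = 1, φ(3) = 2, φ(4) = 2, φ(5) = 4, φ(6) = 2, φ(7) = 6, φ(8) = 4, φ(9) = 6, φ(10) = 4, φ(11) = 10, φ(12) = 4, φ(13) = 12, φ(14) = 6, φ(15) = 8, φ(16) = 8, φ(17) = 16, φ(18) = 6, φ(19) = 18, φ(20) = 8, φ(21) = 12, φ(22) = 10, φ(23) = 22, φ(24) = 8, φ(25) = 20, φ(26) = 12, φ(27) = 18, φ(28) = 12, φ(29) = 28, φ(30) = 8, φ(31) = 30, φ(32) = 16, φ(33) = 20, φ(34) = 16, φ(35) = 24, φ(36) = 12, φ(37) = 36, φ(38) = 18, φ(39) = 24, φ(40) = 16, φ(41) = 40, φ(42) = 12, φ(43) = 42, φ(44) = 20, φ(45) = 24, φ(46) = 22, φ(47) = 46, φ(48) = 16, φ(49) = 42, φ(50) = 20, φ(51) = 32, φ(52) = 24, φ(53) = 52, φ(54) = 18, φ(55) = 40, φ(56) = 24, φ(57) = 36, φ(58) = 28, φ(59) = 58, φ(60) = 16, φ(61) = 60, φ(62) = 30, φ(63) = 36, φ(64) = 32, φ(65) = 48, φ(66) = 20, φ(67) = 66, φ(68) = 32, φ(69) = 44, φ(70) = 24, φ(71) = 70, φ(72) = 24, φ(73) = 72, φ(74) = 36, φ(75) = 40, φ(76) = 36, φ(77) = 60, φ(78) = 24, φ(79) = 78, φ(80) = 32, φ(81) = 54, φ(82) = 40, φ(83) = 82, φ(84) = 24, φ(85) = 64, φ(86) = 42, φ(87) = 56, φ(88) = 40, φ(89) = 88, φ(90) = 24, φ(91) = 72, φ(92) = 44, φ(93) = 60, φ(94) = 46, φ(95) = 72, φ(96) = 32, φ(97) = 96, φ(98) = 42, φ(99) = 60, φ(100) = 40, φ(101) = 100, φ(102) = 32, φ(103) = 102, φ(104) = 48, φ(105) = 48, φ(106) = 52, φ(107) = 106, φ(108) = 36, φ(109) = 108, φ(110) = 40, φ(111) = 72, φ(112) = 48, φ(113) = 112, φ(114) = 36, φ(115) = 88, φ(116) = 56, φ(117) = 72, φ(118) = 58, φ(119) = 96, φ(120) = 32, φ(121) = 110, φ(122) = 60, φ(123) = 80, φ(124) = 60, φ(125) = 100, φ(126) = 36, φ(127) = 126. Summing all 127 values: 4958. (Average order: Σ_{n ≤ x} φ(n) ~ (3/π²) x². For x = 127, (3/π²)·127² ≈ 4902.63.)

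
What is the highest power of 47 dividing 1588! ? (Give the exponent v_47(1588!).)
v_47(1588!) = 33

Legendre's formula: v_p(n!) = Σ_{k ≥ 1} ⌊n / p^k⌋. For p = 47, n = 1588, the terms are:
  ⌊1588/47^1⌋ = ⌊1588/47⌋ = 33
(the next term ⌊1588/47^2⌋ = 0, terminating the sum). Summing: v_47(1588!) = 33 = 33.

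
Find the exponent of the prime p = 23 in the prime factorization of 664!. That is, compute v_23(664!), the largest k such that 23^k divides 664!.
v_23(664!) = 29

Legendre's formula: v_p(n!) = Σ_{k ≥ 1} ⌊n / p^k⌋. For p = 23, n = 664, the terms are:
  ⌊664/23^1⌋ = ⌊664/23⌋ = 28
  ⌊664/23^2⌋ = ⌊664/529⌋ = 1
(the next term ⌊664/23^3⌋ = 0, terminating the sum). Summing: v_23(664!) = 28 + 1 = 29.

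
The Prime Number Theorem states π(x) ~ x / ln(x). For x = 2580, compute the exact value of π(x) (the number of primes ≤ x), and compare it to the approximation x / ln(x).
π(2580) = 376;  x/ln(x) ≈ 328.43;  relative error ≈ 12.65%.

Directly count primes up to 2580: π(2580) = 376. The PNT approximation gives 2580/ln(2580) ≈ 2580/7.85554 ≈ 328.43. Relative error (π(x) − x/ln(x)) / π(x) ≈ 12.65%; the approximation is known to undercount slightly (Li(x) is a better estimate).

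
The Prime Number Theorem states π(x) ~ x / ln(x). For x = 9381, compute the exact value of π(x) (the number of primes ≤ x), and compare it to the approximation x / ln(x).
π(9381) = 1160;  x/ln(x) ≈ 1025.64;  relative error ≈ 11.58%.

Directly count primes up to 9381: π(9381) = 1160. The PNT approximation gives 9381/ln(9381) ≈ 9381/9.14644 ≈ 1025.64. Relative error (π(x) − x/ln(x)) / π(x) ≈ 11.58%; the approximation is known to undercount slightly (Li(x) is a better estimate).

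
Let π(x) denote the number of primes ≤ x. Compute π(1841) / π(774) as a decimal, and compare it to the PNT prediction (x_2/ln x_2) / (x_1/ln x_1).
π(1841)/π(774) = 282/137 ≈ 2.0584;  PNT prediction ≈ 2.1044.

π(774) = 137 and π(1841) = 282, so π(1841)/π(774) ≈ 2.0584. The PNT-predicted ratio is (1841/ln(1841)) / (774/ln(774)) ≈ 2.1044. The two agree to within a few percent, as expected.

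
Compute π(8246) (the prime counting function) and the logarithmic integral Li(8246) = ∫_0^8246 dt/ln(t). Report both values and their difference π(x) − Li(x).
π(8246) = 1035;  Li(8246) ≈ 1053.74;  π(x) − Li(x) ≈ -18.74.

Direct count of primes ≤ 8246 gives π(8246) = 1035. Numerical evaluation of the logarithmic integral gives Li(8246) ≈ 1053.74. The difference π(x) − Li(x) ≈ -18.74 is typically negative for small/moderate x (Li(x) overestimates), though Littlewood's theorem shows this sign changes infinitely often.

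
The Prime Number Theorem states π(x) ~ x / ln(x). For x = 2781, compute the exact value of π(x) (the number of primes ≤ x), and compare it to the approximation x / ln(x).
π(2781) = 404;  x/ln(x) ≈ 350.67;  relative error ≈ 13.20%.

Directly count primes up to 2781: π(2781) = 404. The PNT approximation gives 2781/ln(2781) ≈ 2781/7.93057 ≈ 350.67. Relative error (π(x) − x/ln(x)) / π(x) ≈ 13.20%; the approximation is known to undercount slightly (Li(x) is a better estimate).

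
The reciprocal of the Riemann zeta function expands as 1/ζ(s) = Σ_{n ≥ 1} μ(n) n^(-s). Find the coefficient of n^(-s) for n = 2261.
μ(2261) = -1

Factor n = 2261 = 7 · 17 · 19. μ(n) = 0 if any exponent ≥ 2 (not squarefree); otherwise μ(n) = (−1)^{ω(n)} where ω(n) is the number of distinct prime factors. Applying: μ(2261) = -1.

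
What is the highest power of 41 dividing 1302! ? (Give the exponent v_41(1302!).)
v_41(1302!) = 31

Legendre's formula: v_p(n!) = Σ_{k ≥ 1} ⌊n / p^k⌋. For p = 41, n = 1302, the terms are:
  ⌊1302/41^1⌋ = ⌊1302/41⌋ = 31
(the next term ⌊1302/41^2⌋ = 0, terminating the sum). Summing: v_41(1302!) = 31 = 31.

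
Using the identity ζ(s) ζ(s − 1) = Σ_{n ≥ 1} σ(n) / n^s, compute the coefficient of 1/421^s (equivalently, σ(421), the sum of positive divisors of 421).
σ(421) = 422

In the product (Σ m^0/m^s)(Σ k / k^s) = Σ (Σ_{d | n} d) / n^s, the coefficient of 1/n^s is σ(n) = Σ_{d | n} d. For n = 421, divisors are [1, 421]; summing: σ(421) = 422.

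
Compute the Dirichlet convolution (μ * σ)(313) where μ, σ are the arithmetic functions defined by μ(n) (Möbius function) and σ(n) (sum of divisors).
(μ * σ)(313) = 313

Divisors of 313: [1, 313]. For each d | 313:
  d = 1: μ(1) · σ(313/1) = 1 · 314 = 314
  d = 313: μ(313) · σ(313/313) = -1 · 1 = -1
Summing: (μ * σ)(313) = 314 + -1 = 313.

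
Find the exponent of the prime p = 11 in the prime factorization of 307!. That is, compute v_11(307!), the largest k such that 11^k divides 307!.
v_11(307!) = 29

Legendre's formula: v_p(n!) = Σ_{k ≥ 1} ⌊n / p^k⌋. For p = 11, n = 307, the terms are:
  ⌊307/11^1⌋ = ⌊307/11⌋ = 27
  ⌊307/11^2⌋ = ⌊307/121⌋ = 2
(the next term ⌊307/11^3⌋ = 0, terminating the sum). Summing: v_11(307!) = 27 + 2 = 29.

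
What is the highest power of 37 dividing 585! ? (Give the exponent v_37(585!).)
v_37(585!) = 15

Legendre's formula: v_p(n!) = Σ_{k ≥ 1} ⌊n / p^k⌋. For p = 37, n = 585, the terms are:
  ⌊585/37^1⌋ = ⌊585/37⌋ = 15
(the next term ⌊585/37^2⌋ = 0, terminating the sum). Summing: v_37(585!) = 15 = 15.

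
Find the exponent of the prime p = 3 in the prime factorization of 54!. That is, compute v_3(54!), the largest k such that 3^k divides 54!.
v_3(54!) = 26

Legendre's formula: v_p(n!) = Σ_{k ≥ 1} ⌊n / p^k⌋. For p = 3, n = 54, the terms are:
  ⌊54/3^1⌋ = ⌊54/3⌋ = 18
  ⌊54/3^2⌋ = ⌊54/9⌋ = 6
  ⌊54/3^3⌋ = ⌊54/27⌋ = 2
(the next term ⌊54/3^4⌋ = 0, terminating the sum). Summing: v_3(54!) = 18 + 6 + 2 = 26.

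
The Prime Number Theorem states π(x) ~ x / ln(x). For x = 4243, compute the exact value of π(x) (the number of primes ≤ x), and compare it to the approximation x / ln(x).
π(4243) = 582;  x/ln(x) ≈ 507.96;  relative error ≈ 12.72%.

Directly count primes up to 4243: π(4243) = 582. The PNT approximation gives 4243/ln(4243) ≈ 4243/8.35303 ≈ 507.96. Relative error (π(x) − x/ln(x)) / π(x) ≈ 12.72%; the approximation is known to undercount slightly (Li(x) is a better estimate).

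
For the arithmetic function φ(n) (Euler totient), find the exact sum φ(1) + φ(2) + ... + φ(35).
Σ_{n ≤ 35} φ(n) = 384

Compute φ(n) for each 1 ≤ n ≤ 35: φ(1) = 1, φ(2) = 1, φ(3) = 2, φ(4) = 2, φ(5) = 4, φ(6) = 2, φ(7) = 6, φ(8) = 4, φ(9) = 6, φ(10) = 4, φ(11) = 10, φ(12) = 4, φ(13) = 12, φ(14) = 6, φ(15) = 8, φ(16) = 8, φ(17) = 16, φ(18) = 6, φ(19) = 18, φ(20) = 8, φ(21) = 12, φ(22) = 10, φ(23) = 22, φ(24) = 8, φ(25) = 20, φ(26) = 12, φ(27) = 18, φ(28) = 12, φ(29) = 28, φ(30) = 8, φ(31) = 30, φ(32) = 16, φ(33) = 20, φ(34) = 16, φ(35) = 24. Summing all 35 values: 384. (Average order: Σ_{n ≤ x} φ(n) ~ (3/π²) x². For x = 35, (3/π²)·35² ≈ 372.36.)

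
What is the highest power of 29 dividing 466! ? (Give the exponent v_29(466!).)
v_29(466!) = 16

Legendre's formula: v_p(n!) = Σ_{k ≥ 1} ⌊n / p^k⌋. For p = 29, n = 466, the terms are:
  ⌊466/29^1⌋ = ⌊466/29⌋ = 16
(the next term ⌊466/29^2⌋ = 0, terminating the sum). Summing: v_29(466!) = 16 = 16.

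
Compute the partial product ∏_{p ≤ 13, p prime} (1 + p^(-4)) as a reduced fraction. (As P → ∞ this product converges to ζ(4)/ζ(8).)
∏ = 54787204936389122/50827803952550625

The primes p ≤ 13 are [2, 3, 5, 7, 11, 13]. For each, (1 + 1/p^4) = (p^4 + 1)/p^4. Multiplying these fractions over p ∈ [2, 3, 5, 7, 11, 13] gives 54787204936389122/50827803952550625. (In the limit P → ∞ this tends to ζ(4)/ζ(8).)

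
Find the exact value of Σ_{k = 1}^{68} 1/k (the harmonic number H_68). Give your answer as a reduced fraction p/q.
H_68 = 14094018321907827923954201611/2933773379069966367528193600

Direct summation: H_68 = 1 + 1/2 + ... + 1/68. The least common denominator is lcm(1, ..., 68) = 79211881234889091923261227200; over this denominator the numerator is 79211881234889091923261227200 + 39605940617444545961630613600 + 26403960411629697307753742400 + 19802970308722272980815306800 + 15842376246977818384652245440 + 13201980205814848653876871200 + 11315983033555584560465889600 + 9901485154361136490407653400 + 8801320137209899102584580800 + 7921188123488909192326122720 + 7201080112262644720296475200 + 6600990102907424326938435600 + 6093221633453007071020094400 + 5657991516777792280232944800 + 5280792082325939461550748480 + 4950742577180568245203826700 + 4659522425581711289603601600 + 4400660068604949551292290400 + 4169046380783636417013748800 + 3960594061744454596163061360 + 3771994344518528186821963200 + 3600540056131322360148237600 + 3443994836299525735793966400 + 3300495051453712163469217800 + 3168475249395563676930449088 + 3046610816726503535510047200 + 2933773379069966367528193600 + 2828995758388896140116472400 + 2731444180513416962871076800 + 2640396041162969730775374240 + 2555221975319002965266491200 + 2475371288590284122601913350 + 2400360037420881573432158400 + 2329761212790855644801800800 + 2263196606711116912093177920 + 2200330034302474775646145200 + 2140861654997002484412465600 + 2084523190391818208506874400 + 2031073877817669023673364800 + 1980297030872227298081530680 + 1931997103289977851786859200 + 1885997172259264093410981600 + 1842136772904397486587470400 + 1800270028065661180074118800 + 1760264027441979820516916160 + 1721997418149762867896983200 + 1685359175210406211133217600 + 1650247525726856081734608900 + 1616569004793654937209412800 + 1584237624697781838465224544 + 1553174141860570429867867200 + 1523305408363251767755023600 + 1494563796884699847608702400 + 1466886689534983183764096800 + 1440216022452528944059295040 + 1414497879194448070058236200 + 1389682126927878805671249600 + 1365722090256708481435538400 + 1342574258218459185140020800 + 1320198020581484865387687120 + 1298555430080149047922315200 + 1277610987659501482633245600 + 1257331448172842728940654400 + 1237685644295142061300956675 + 1218644326690601414204018880 + 1200180018710440786716079200 + 1182266884102822267511361600 + 1164880606395427822400900400 = 380538494691511353946763443497, so H_68 = 380538494691511353946763443497/79211881234889091923261227200; reducing by gcd(380538494691511353946763443497, 79211881234889091923261227200) = 27 gives 14094018321907827923954201611/2933773379069966367528193600 ≈ 4.80406. (The PNT-adjacent estimate ln(68) + γ ≈ 4.79672 matches within O(1/n).)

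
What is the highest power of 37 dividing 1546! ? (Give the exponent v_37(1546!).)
v_37(1546!) = 42

Legendre's formula: v_p(n!) = Σ_{k ≥ 1} ⌊n / p^k⌋. For p = 37, n = 1546, the terms are:
  ⌊1546/37^1⌋ = ⌊1546/37⌋ = 41
  ⌊1546/37^2⌋ = ⌊1546/1369⌋ = 1
(the next term ⌊1546/37^3⌋ = 0, terminating the sum). Summing: v_37(1546!) = 41 + 1 = 42.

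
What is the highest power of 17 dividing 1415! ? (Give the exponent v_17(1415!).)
v_17(1415!) = 87

Legendre's formula: v_p(n!) = Σ_{k ≥ 1} ⌊n / p^k⌋. For p = 17, n = 1415, the terms are:
  ⌊1415/17^1⌋ = ⌊1415/17⌋ = 83
  ⌊1415/17^2⌋ = ⌊1415/289⌋ = 4
(the next term ⌊1415/17^3⌋ = 0, terminating the sum). Summing: v_17(1415!) = 83 + 4 = 87.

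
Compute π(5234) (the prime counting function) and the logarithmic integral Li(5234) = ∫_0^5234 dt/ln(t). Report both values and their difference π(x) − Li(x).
π(5234) = 696;  Li(5234) ≈ 711.68;  π(x) − Li(x) ≈ -15.68.

Direct count of primes ≤ 5234 gives π(5234) = 696. Numerical evaluation of the logarithmic integral gives Li(5234) ≈ 711.68. The difference π(x) − Li(x) ≈ -15.68 is typically negative for small/moderate x (Li(x) overestimates), though Littlewood's theorem shows this sign changes infinitely often.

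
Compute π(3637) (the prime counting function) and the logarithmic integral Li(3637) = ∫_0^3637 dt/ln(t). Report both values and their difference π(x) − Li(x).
π(3637) = 509;  Li(3637) ≈ 521.35;  π(x) − Li(x) ≈ -12.35.

Direct count of primes ≤ 3637 gives π(3637) = 509. Numerical evaluation of the logarithmic integral gives Li(3637) ≈ 521.35. The difference π(x) − Li(x) ≈ -12.35 is typically negative for small/moderate x (Li(x) overestimates), though Littlewood's theorem shows this sign changes infinitely often.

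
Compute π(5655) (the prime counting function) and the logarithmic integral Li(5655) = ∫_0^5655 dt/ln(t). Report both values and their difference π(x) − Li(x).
π(5655) = 744;  Li(5655) ≈ 760.62;  π(x) − Li(x) ≈ -16.62.

Direct count of primes ≤ 5655 gives π(5655) = 744. Numerical evaluation of the logarithmic integral gives Li(5655) ≈ 760.62. The difference π(x) − Li(x) ≈ -16.62 is typically negative for small/moderate x (Li(x) overestimates), though Littlewood's theorem shows this sign changes infinitely often.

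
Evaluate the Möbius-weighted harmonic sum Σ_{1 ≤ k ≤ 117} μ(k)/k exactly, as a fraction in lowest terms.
Σ μ(k)/k = -11695632086357284237991577642263648122717789/451572209148822968402074375593480892761066957

Values of μ(k) for 1 ≤ k ≤ 117: μ(1) = 1, μ(2) = -1, μ(3) = -1, μ(5) = -1, μ(6) = 1, μ(7) = -1, μ(10) = 1, μ(11) = -1, μ(13) = -1, μ(14) = 1, μ(15) = 1, μ(17) = -1, μ(19) = -1, μ(21) = 1, μ(22) = 1, μ(23) = -1, μ(26) = 1, μ(29) = -1, μ(30) = -1, μ(31) = -1, μ(33) = 1, μ(34) = 1, μ(35) = 1, μ(37) = -1, μ(38) = 1, μ(39) = 1, μ(41) = -1, μ(42) = -1, μ(43) = -1, μ(46) = 1, μ(47) = -1, μ(51) = 1, μ(53) = -1, μ(55) = 1, μ(57) = 1, μ(58) = 1, μ(59) = -1, μ(61) = -1, μ(62) = 1, μ(65) = 1, μ(66) = -1, μ(67) = -1, μ(69) = 1, μ(70) = -1, μ(71) = -1, μ(73) = -1, μ(74) = 1, μ(77) = 1, μ(78) = -1, μ(79) = -1, μ(82) = 1, μ(83) = -1, μ(85) = 1, μ(86) = 1, μ(87) = 1, μ(89) = -1, μ(91) = 1, μ(93) = 1, μ(94) = 1, μ(95) = 1, μ(97) = -1, μ(101) = -1, μ(102) = -1, μ(103) = -1, μ(105) = -1, μ(106) = 1, μ(107) = -1, μ(109) = -1, μ(110) = -1, μ(111) = 1, μ(113) = -1, μ(114) = -1, μ(115) = 1, with μ = 0 on non-squarefree integers. Summing μ(k)/k for k where μ(k) ≠ 0 gives -11695632086357284237991577642263648122717789/451572209148822968402074375593480892761066957 ≈ -0.0259. (PNT ⟺ this sum → 0 as n → ∞.)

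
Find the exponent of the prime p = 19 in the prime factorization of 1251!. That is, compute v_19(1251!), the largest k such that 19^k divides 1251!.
v_19(1251!) = 68

Legendre's formula: v_p(n!) = Σ_{k ≥ 1} ⌊n / p^k⌋. For p = 19, n = 1251, the terms are:
  ⌊1251/19^1⌋ = ⌊1251/19⌋ = 65
  ⌊1251/19^2⌋ = ⌊1251/361⌋ = 3
(the next term ⌊1251/19^3⌋ = 0, terminating the sum). Summing: v_19(1251!) = 65 + 3 = 68.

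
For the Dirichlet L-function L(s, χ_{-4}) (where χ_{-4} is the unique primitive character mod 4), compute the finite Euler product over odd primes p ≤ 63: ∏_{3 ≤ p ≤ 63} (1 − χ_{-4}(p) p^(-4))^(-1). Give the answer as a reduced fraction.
∏ = 81934214988902113115031508050672702841756592198516788686922065253543/82850154482442028729801746725895742819441886414557775886809038848000

The odd primes p ≤ 63 are [3, 5, 7, 11, 13, 17, 19, 23, 29, 31, 37, 41, 43, 47, 53, 59, 61]. For each, χ(p) = 1 if p ≡ 1 mod 4, χ(p) = −1 if p ≡ 3 mod 4. Taking (1 − χ(p)/p^4)^(-1) = p^4/(p^4 − χ(p)): (1 − (-1)/3^4)^(-1) · (1 − (1)/5^4)^(-1) · (1 − (-1)/7^4)^(-1) · (1 − (-1)/11^4)^(-1) · (1 − (1)/13^4)^(-1) · (1 − (1)/17^4)^(-1) · (1 − (-1)/19^4)^(-1) · (1 − (-1)/23^4)^(-1) · (1 − (1)/29^4)^(-1) · (1 − (-1)/31^4)^(-1) · (1 − (1)/37^4)^(-1) · (1 − (1)/41^4)^(-1) · (1 − (-1)/43^4)^(-1) · (1 − (-1)/47^4)^(-1) · (1 − (1)/53^4)^(-1) · (1 − (-1)/59^4)^(-1) · (1 − (1)/61^4)^(-1) = 81934214988902113115031508050672702841756592198516788686922065253543/82850154482442028729801746725895742819441886414557775886809038848000.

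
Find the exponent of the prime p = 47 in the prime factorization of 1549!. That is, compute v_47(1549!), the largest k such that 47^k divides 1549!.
v_47(1549!) = 32

Legendre's formula: v_p(n!) = Σ_{k ≥ 1} ⌊n / p^k⌋. For p = 47, n = 1549, the terms are:
  ⌊1549/47^1⌋ = ⌊1549/47⌋ = 32
(the next term ⌊1549/47^2⌋ = 0, terminating the sum). Summing: v_47(1549!) = 32 = 32.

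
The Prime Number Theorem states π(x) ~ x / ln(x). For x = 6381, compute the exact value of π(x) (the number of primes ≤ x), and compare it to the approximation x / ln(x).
π(6381) = 832;  x/ln(x) ≈ 728.33;  relative error ≈ 12.46%.

Directly count primes up to 6381: π(6381) = 832. The PNT approximation gives 6381/ln(6381) ≈ 6381/8.76108 ≈ 728.33. Relative error (π(x) − x/ln(x)) / π(x) ≈ 12.46%; the approximation is known to undercount slightly (Li(x) is a better estimate).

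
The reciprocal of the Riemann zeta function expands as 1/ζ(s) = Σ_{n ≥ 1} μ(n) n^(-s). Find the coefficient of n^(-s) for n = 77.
μ(77) = 1

Factor n = 77 = 7 · 11. μ(n) = 0 if any exponent ≥ 2 (not squarefree); otherwise μ(n) = (−1)^{ω(n)} where ω(n) is the number of distinct prime factors. Applying: μ(77) = 1.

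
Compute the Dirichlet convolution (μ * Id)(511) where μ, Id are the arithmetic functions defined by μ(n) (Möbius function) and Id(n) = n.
(μ * Id)(511) = 432

Divisors of 511: [1, 7, 73, 511]. For each d | 511:
  d = 1: μ(1) · Id(511/1) = 1 · 511 = 511
  d = 7: μ(7) · Id(511/7) = -1 · 73 = -73
  d = 73: μ(73) · Id(511/73) = -1 · 7 = -7
  d = 511: μ(511) · Id(511/511) = 1 · 1 = 1
Summing: (μ * Id)(511) = 511 + -73 + -7 + 1 = 432.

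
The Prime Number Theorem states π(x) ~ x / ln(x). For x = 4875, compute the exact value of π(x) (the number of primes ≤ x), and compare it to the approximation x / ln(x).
π(4875) = 652;  x/ln(x) ≈ 574.08;  relative error ≈ 11.95%.

Directly count primes up to 4875: π(4875) = 652. The PNT approximation gives 4875/ln(4875) ≈ 4875/8.49188 ≈ 574.08. Relative error (π(x) − x/ln(x)) / π(x) ≈ 11.95%; the approximation is known to undercount slightly (Li(x) is a better estimate).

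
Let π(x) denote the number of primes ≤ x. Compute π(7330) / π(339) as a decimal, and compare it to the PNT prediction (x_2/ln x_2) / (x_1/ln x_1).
π(7330)/π(339) = 933/68 ≈ 13.7206;  PNT prediction ≈ 14.1546.

π(339) = 68 and π(7330) = 933, so π(7330)/π(339) ≈ 13.7206. The PNT-predicted ratio is (7330/ln(7330)) / (339/ln(339)) ≈ 14.1546. The two agree to within a few percent, as expected.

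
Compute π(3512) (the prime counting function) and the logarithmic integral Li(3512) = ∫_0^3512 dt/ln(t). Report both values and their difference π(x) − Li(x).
π(3512) = 490;  Li(3512) ≈ 506.07;  π(x) − Li(x) ≈ -16.07.

Direct count of primes ≤ 3512 gives π(3512) = 490. Numerical evaluation of the logarithmic integral gives Li(3512) ≈ 506.07. The difference π(x) − Li(x) ≈ -16.07 is typically negative for small/moderate x (Li(x) overestimates), though Littlewood's theorem shows this sign changes infinitely often.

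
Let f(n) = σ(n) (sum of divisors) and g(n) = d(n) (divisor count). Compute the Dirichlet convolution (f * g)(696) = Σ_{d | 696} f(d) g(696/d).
(σ * d)(696) = 8064

Divisors of 696: [1, 2, 3, 4, 6, 8, 12, 24, 29, 58, 87, 116, 174, 232, 348, 696]. For each d | 696:
  d = 1: σ(1) · d(696/1) = 1 · 16 = 16
  d = 2: σ(2) · d(696/2) = 3 · 12 = 36
  d = 3: σ(3) · d(696/3) = 4 · 8 = 32
  d = 4: σ(4) · d(696/4) = 7 · 8 = 56
  d = 6: σ(6) · d(696/6) = 12 · 6 = 72
  d = 8: σ(8) · d(696/8) = 15 · 4 = 60
  d = 12: σ(12) · d(696/12) = 28 · 4 = 112
  d = 24: σ(24) · d(696/24) = 60 · 2 = 120
  d = 29: σ(29) · d(696/29) = 30 · 8 = 240
  d = 58: σ(58) · d(696/58) = 90 · 6 = 540
  d = 87: σ(87) · d(696/87) = 120 · 4 = 480
  d = 116: σ(116) · d(696/116) = 210 · 4 = 840
  d = 174: σ(174) · d(696/174) = 360 · 3 = 1080
  d = 232: σ(232) · d(696/232) = 450 · 2 = 900
  d = 348: σ(348) · d(696/348) = 840 · 2 = 1680
  d = 696: σ(696) · d(696/696) = 1800 · 1 = 1800
Summing: (σ * d)(696) = 16 + 36 + 32 + 56 + 72 + 60 + 112 + 120 + 240 + 540 + 480 + 840 + 1080 + 900 + 1680 + 1800 = 8064.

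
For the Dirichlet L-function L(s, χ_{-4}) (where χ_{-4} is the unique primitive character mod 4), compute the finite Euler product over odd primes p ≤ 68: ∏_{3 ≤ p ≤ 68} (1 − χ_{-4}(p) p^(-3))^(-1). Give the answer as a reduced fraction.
∏ = 497044101252700953274063170881740849527845657594881/512972994773739111227016105418519405174088647311360

The odd primes p ≤ 68 are [3, 5, 7, 11, 13, 17, 19, 23, 29, 31, 37, 41, 43, 47, 53, 59, 61, 67]. For each, χ(p) = 1 if p ≡ 1 mod 4, χ(p) = −1 if p ≡ 3 mod 4. Taking (1 − χ(p)/p^3)^(-1) = p^3/(p^3 − χ(p)): (1 − (-1)/3^3)^(-1) · (1 − (1)/5^3)^(-1) · (1 − (-1)/7^3)^(-1) · (1 − (-1)/11^3)^(-1) · (1 − (1)/13^3)^(-1) · (1 − (1)/17^3)^(-1) · (1 − (-1)/19^3)^(-1) · (1 − (-1)/23^3)^(-1) · (1 − (1)/29^3)^(-1) · (1 − (-1)/31^3)^(-1) · (1 − (1)/37^3)^(-1) · (1 − (1)/41^3)^(-1) · (1 − (-1)/43^3)^(-1) · (1 − (-1)/47^3)^(-1) · (1 − (1)/53^3)^(-1) · (1 − (-1)/59^3)^(-1) · (1 − (1)/61^3)^(-1) · (1 − (-1)/67^3)^(-1) = 497044101252700953274063170881740849527845657594881/512972994773739111227016105418519405174088647311360.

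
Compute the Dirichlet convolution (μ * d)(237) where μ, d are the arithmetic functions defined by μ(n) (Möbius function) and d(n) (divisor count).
(μ * d)(237) = 1

Divisors of 237: [1, 3, 79, 237]. For each d | 237:
  d = 1: μ(1) · d(237/1) = 1 · 4 = 4
  d = 3: μ(3) · d(237/3) = -1 · 2 = -2
  d = 79: μ(79) · d(237/79) = -1 · 2 = -2
  d = 237: μ(237) · d(237/237) = 1 · 1 = 1
Summing: (μ * d)(237) = 4 + -2 + -2 + 1 = 1.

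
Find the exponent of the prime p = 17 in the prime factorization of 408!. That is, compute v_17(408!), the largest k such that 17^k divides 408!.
v_17(408!) = 25

Legendre's formula: v_p(n!) = Σ_{k ≥ 1} ⌊n / p^k⌋. For p = 17, n = 408, the terms are:
  ⌊408/17^1⌋ = ⌊408/17⌋ = 24
  ⌊408/17^2⌋ = ⌊408/289⌋ = 1
(the next term ⌊408/17^3⌋ = 0, terminating the sum). Summing: v_17(408!) = 24 + 1 = 25.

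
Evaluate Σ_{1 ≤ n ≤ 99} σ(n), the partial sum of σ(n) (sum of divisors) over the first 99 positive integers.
Σ_{n ≤ 99} σ(n) = 8082

Compute σ(n) for each 1 ≤ n ≤ 99: σ(1) = 1, σ(2) = 3, σ(3) = 4, σ(4) = 7, σ(5) = 6, σ(6) = 12, σ(7) = 8, σ(8) = 15, σ(9) = 13, σ(10) = 18, σ(11) = 12, σ(12) = 28, σ(13) = 14, σ(14) = 24, σ(15) = 24, σ(16) = 31, σ(17) = 18, σ(18) = 39, σ(19) = 20, σ(20) = 42, σ(21) = 32, σ(22) = 36, σ(23) = 24, σ(24) = 60, σ(25) = 31, σ(26) = 42, σ(27) = 40, σ(28) = 56, σ(29) = 30, σ(30) = 72, σ(31) = 32, σ(32) = 63, σ(33) = 48, σ(34) = 54, σ(35) = 48, σ(36) = 91, σ(37) = 38, σ(38) = 60, σ(39) = 56, σ(40) = 90, σ(41) = 42, σ(42) = 96, σ(43) = 44, σ(44) = 84, σ(45) = 78, σ(46) = 72, σ(47) = 48, σ(48) = 124, σ(49) = 57, σ(50) = 93, σ(51) = 72, σ(52) = 98, σ(53) = 54, σ(54) = 120, σ(55) = 72, σ(56) = 120, σ(57) = 80, σ(58) = 90, σ(59) = 60, σ(60) = 168, σ(61) = 62, σ(62) = 96, σ(63) = 104, σ(64) = 127, σ(65) = 84, σ(66) = 144, σ(67) = 68, σ(68) = 126, σ(69) = 96, σ(70) = 144, σ(71) = 72, σ(72) = 195, σ(73) = 74, σ(74) = 114, σ(75) = 124, σ(76) = 140, σ(77) = 96, σ(78) = 168, σ(79) = 80, σ(80) = 186, σ(81) = 121, σ(82) = 126, σ(83) = 84, σ(84) = 224, σ(85) = 108, σ(86) = 132, σ(87) = 120, σ(88) = 180, σ(89) = 90, σ(90) = 234, σ(91) = 112, σ(92) = 168, σ(93) = 128, σ(94) = 144, σ(95) = 120, σ(96) = 252, σ(97) = 98, σ(98) = 171, σ(99) = 156. Summing all 99 values: 8082. (Average order: Σ_{n ≤ x} σ(n) ~ (π²/12) x². For x = 99, (π²/12)·99² ≈ 8061.00.)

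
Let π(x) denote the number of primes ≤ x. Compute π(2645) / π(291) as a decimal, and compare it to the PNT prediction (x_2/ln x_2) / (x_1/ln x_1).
π(2645)/π(291) = 382/61 ≈ 6.2623;  PNT prediction ≈ 6.5437.

π(291) = 61 and π(2645) = 382, so π(2645)/π(291) ≈ 6.2623. The PNT-predicted ratio is (2645/ln(2645)) / (291/ln(291)) ≈ 6.5437. The two agree to within a few percent, as expected.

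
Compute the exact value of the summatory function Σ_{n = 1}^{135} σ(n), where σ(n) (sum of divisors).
Σ_{n ≤ 135} σ(n) = 15035

Compute σ(n) for each 1 ≤ n ≤ 135: σ(1) = 1, σ(2) = 3, σ(3) = 4, σ(4) = 7, σ(5) = 6, σ(6) = 12, σ(7) = 8, σ(8) = 15, σ(9) = 13, σ(10) = 18, σ(11) = 12, σ(12) = 28, σ(13) = 14, σ(14) = 24, σ(15) = 24, σ(16) = 31, σ(17) = 18, σ(18) = 39, σ(19) = 20, σ(20) = 42, σ(21) = 32, σ(22) = 36, σ(23) = 24, σ(24) = 60, σ(25) = 31, σ(26) = 42, σ(27) = 40, σ(28) = 56, σ(29) = 30, σ(30) = 72, σ(31) = 32, σ(32) = 63, σ(33) = 48, σ(34) = 54, σ(35) = 48, σ(36) = 91, σ(37) = 38, σ(38) = 60, σ(39) = 56, σ(40) = 90, σ(41) = 42, σ(42) = 96, σ(43) = 44, σ(44) = 84, σ(45) = 78, σ(46) = 72, σ(47) = 48, σ(48) = 124, σ(49) = 57, σ(50) = 93, σ(51) = 72, σ(52) = 98, σ(53) = 54, σ(54) = 120, σ(55) = 72, σ(56) = 120, σ(57) = 80, σ(58) = 90, σ(59) = 60, σ(60) = 168, σ(61) = 62, σ(62) = 96, σ(63) = 104, σ(64) = 127, σ(65) = 84, σ(66) = 144, σ(67) = 68, σ(68) = 126, σ(69) = 96, σ(70) = 144, σ(71) = 72, σ(72) = 195, σ(73) = 74, σ(74) = 114, σ(75) = 124, σ(76) = 140, σ(77) = 96, σ(78) = 168, σ(79) = 80, σ(80) = 186, σ(81) = 121, σ(82) = 126, σ(83) = 84, σ(84) = 224, σ(85) = 108, σ(86) = 132, σ(87) = 120, σ(88) = 180, σ(89) = 90, σ(90) = 234, σ(91) = 112, σ(92) = 168, σ(93) = 128, σ(94) = 144, σ(95) = 120, σ(96) = 252, σ(97) = 98, σ(98) = 171, σ(99) = 156, σ(100) = 217, σ(101) = 102, σ(102) = 216, σ(103) = 104, σ(104) = 210, σ(105) = 192, σ(106) = 162, σ(107) = 108, σ(108) = 280, σ(109) = 110, σ(110) = 216, σ(111) = 152, σ(112) = 248, σ(113) = 114, σ(114) = 240, σ(115) = 144, σ(116) = 210, σ(117) = 182, σ(118) = 180, σ(119) = 144, σ(120) = 360, σ(121) = 133, σ(122) = 186, σ(123) = 168, σ(124) = 224, σ(125) = 156, σ(126) = 312, σ(127) = 128, σ(128) = 255, σ(129) = 176, σ(130) = 252, σ(131) = 132, σ(132) = 336, σ(133) = 160, σ(134) = 204, σ(135) = 240. Summing all 135 values: 15035. (Average order: Σ_{n ≤ x} σ(n) ~ (π²/12) x². For x = 135, (π²/12)·135² ≈ 14989.46.)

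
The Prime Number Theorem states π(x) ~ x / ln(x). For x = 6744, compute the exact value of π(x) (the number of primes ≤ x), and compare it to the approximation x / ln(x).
π(6744) = 869;  x/ln(x) ≈ 764.94;  relative error ≈ 11.97%.

Directly count primes up to 6744: π(6744) = 869. The PNT approximation gives 6744/ln(6744) ≈ 6744/8.81641 ≈ 764.94. Relative error (π(x) − x/ln(x)) / π(x) ≈ 11.97%; the approximation is known to undercount slightly (Li(x) is a better estimate).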